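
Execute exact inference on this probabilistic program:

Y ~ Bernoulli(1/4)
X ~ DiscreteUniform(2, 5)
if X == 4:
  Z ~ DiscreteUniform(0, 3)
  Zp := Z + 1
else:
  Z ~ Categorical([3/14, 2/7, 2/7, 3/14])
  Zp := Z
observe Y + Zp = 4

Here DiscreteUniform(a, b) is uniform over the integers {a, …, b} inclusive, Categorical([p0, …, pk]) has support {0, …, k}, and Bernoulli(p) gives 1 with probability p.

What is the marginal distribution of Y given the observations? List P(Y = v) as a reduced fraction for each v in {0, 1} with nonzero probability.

P(Y=0) = 21/46, P(Y=1) = 25/46

Enumerate traces; 5 have nonzero weight after conditioning:
  (Y=0, X=4, Z=3) weight 3/64
  (Y=1, X=2, Z=3) weight 3/224
  (Y=1, X=3, Z=3) weight 3/224
  (Y=1, X=4, Z=2) weight 1/64
  (Y=1, X=5, Z=3) weight 3/224
Group by Y:
  weight(Y=0) = 3/64
  weight(Y=1) = 25/448
Total weight = 3/64 + 25/448 = 23/224
P(Y=0 | obs) = 3/64 / 23/224 = 21/46
P(Y=1 | obs) = 25/448 / 23/224 = 25/46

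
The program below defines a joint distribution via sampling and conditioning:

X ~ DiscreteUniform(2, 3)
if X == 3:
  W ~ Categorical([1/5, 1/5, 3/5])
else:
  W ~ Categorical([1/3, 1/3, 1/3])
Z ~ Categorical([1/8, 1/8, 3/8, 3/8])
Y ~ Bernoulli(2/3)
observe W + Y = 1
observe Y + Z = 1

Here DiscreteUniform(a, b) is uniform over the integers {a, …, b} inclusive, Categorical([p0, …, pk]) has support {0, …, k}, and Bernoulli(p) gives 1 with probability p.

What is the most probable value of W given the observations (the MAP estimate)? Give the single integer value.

Enumerate traces; 4 have nonzero weight after conditioning:
  (X=2, W=0, Z=0, Y=1) weight 1/72
  (X=2, W=1, Z=1, Y=0) weight 1/144
  (X=3, W=0, Z=0, Y=1) weight 1/120
  (X=3, W=1, Z=1, Y=0) weight 1/240
Group by W:
  weight(W=0) = 1/45
  weight(W=1) = 1/90
Total weight = 1/45 + 1/90 = 1/30
P(W=0 | obs) = 1/45 / 1/30 = 2/3
P(W=1 | obs) = 1/90 / 1/30 = 1/3
argmax = 0

argmax_v P(W = v | obs) = 0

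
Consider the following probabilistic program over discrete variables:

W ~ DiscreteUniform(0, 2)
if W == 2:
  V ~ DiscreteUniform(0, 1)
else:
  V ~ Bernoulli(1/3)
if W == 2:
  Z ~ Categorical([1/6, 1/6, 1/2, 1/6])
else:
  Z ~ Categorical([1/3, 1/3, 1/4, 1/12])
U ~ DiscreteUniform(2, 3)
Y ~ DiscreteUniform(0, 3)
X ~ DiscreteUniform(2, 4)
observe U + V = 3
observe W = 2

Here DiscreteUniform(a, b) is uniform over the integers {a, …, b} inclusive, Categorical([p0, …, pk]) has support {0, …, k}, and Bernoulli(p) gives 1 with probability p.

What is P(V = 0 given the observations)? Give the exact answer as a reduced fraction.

P(V = 0 | obs) = 1/2

Enumerate traces; 96 have nonzero weight after conditioning:
  (W=2, V=0, Z=0, U=3, Y=0, X=2) weight 1/864
  (W=2, V=0, Z=0, U=3, Y=0, X=3) weight 1/864
  (W=2, V=0, Z=0, U=3, Y=0, X=4) weight 1/864
  (W=2, V=0, Z=0, U=3, Y=1, X=2) weight 1/864
  (W=2, V=0, Z=0, U=3, Y=1, X=3) weight 1/864
  (W=2, V=0, Z=0, U=3, Y=1, X=4) weight 1/864
  (W=2, V=0, Z=0, U=3, Y=2, X=2) weight 1/864
  (W=2, V=0, Z=0, U=3, Y=2, X=3) weight 1/864
  (W=2, V=1, Z=0, U=2, Y=0, X=2) weight 1/864
  … 87 more
Group by V:
  weight(V=0) = 1/12
  weight(V=1) = 1/12
Total weight = 1/12 + 1/12 = 1/6
P(V=0 | obs) = 1/12 / 1/6 = 1/2
P(V=1 | obs) = 1/12 / 1/6 = 1/2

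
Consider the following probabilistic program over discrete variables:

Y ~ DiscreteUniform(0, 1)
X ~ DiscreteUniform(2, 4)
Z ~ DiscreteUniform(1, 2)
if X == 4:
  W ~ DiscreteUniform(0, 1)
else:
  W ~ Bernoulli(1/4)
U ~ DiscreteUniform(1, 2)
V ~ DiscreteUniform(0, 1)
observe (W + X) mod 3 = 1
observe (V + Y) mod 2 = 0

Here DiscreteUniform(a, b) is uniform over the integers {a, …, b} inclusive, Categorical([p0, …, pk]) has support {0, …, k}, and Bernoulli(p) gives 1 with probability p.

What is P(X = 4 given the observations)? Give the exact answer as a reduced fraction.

Enumerate traces; 16 have nonzero weight after conditioning:
  (Y=0, X=3, Z=1, W=1, U=1, V=0) weight 1/192
  (Y=0, X=3, Z=1, W=1, U=2, V=0) weight 1/192
  (Y=0, X=3, Z=2, W=1, U=1, V=0) weight 1/192
  (Y=0, X=3, Z=2, W=1, U=2, V=0) weight 1/192
  (Y=0, X=4, Z=1, W=0, U=1, V=0) weight 1/96
  (Y=0, X=4, Z=1, W=0, U=2, V=0) weight 1/96
  (Y=0, X=4, Z=2, W=0, U=1, V=0) weight 1/96
  (Y=0, X=4, Z=2, W=0, U=2, V=0) weight 1/96
  … 8 more
Group by X:
  weight(X=3) = 1/24
  weight(X=4) = 1/12
Total weight = 1/24 + 1/12 = 1/8
P(X=3 | obs) = 1/24 / 1/8 = 1/3
P(X=4 | obs) = 1/12 / 1/8 = 2/3

P(X = 4 | obs) = 2/3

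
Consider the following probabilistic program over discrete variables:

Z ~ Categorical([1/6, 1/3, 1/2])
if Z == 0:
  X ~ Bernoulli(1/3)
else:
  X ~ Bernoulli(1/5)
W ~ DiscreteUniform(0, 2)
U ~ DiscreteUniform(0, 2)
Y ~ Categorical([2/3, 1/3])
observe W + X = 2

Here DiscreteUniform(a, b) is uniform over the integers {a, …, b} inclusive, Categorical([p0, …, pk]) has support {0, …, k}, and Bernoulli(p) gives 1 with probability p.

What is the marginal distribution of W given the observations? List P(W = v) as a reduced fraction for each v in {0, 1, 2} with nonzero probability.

Enumerate traces; 36 have nonzero weight after conditioning:
  (Z=0, X=0, W=2, U=0, Y=0) weight 2/243
  (Z=0, X=0, W=2, U=0, Y=1) weight 1/243
  (Z=0, X=0, W=2, U=1, Y=0) weight 2/243
  (Z=0, X=0, W=2, U=1, Y=1) weight 1/243
  (Z=0, X=0, W=2, U=2, Y=0) weight 2/243
  (Z=0, X=0, W=2, U=2, Y=1) weight 1/243
  (Z=0, X=1, W=1, U=0, Y=0) weight 1/243
  (Z=0, X=1, W=1, U=0, Y=1) weight 1/486
  … 28 more
Group by W:
  weight(W=1) = 2/27
  weight(W=2) = 7/27
Total weight = 2/27 + 7/27 = 1/3
P(W=1 | obs) = 2/27 / 1/3 = 2/9
P(W=2 | obs) = 7/27 / 1/3 = 7/9

P(W=1) = 2/9, P(W=2) = 7/9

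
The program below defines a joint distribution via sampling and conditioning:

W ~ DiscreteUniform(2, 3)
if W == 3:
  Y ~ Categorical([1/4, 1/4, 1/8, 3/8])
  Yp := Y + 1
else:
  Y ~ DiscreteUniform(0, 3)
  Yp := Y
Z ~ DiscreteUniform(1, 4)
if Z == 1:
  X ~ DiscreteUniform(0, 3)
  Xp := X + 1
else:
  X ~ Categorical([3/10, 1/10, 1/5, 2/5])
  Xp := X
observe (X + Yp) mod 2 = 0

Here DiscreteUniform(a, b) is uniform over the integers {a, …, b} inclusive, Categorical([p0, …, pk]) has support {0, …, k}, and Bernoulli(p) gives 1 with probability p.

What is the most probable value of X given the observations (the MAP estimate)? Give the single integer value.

argmax_v P(X = v | obs) = 0

Enumerate traces; 64 have nonzero weight after conditioning:
  (W=2, Y=0, Z=1, X=0) weight 1/128
  (W=2, Y=0, Z=1, X=2) weight 1/128
  (W=2, Y=0, Z=2, X=0) weight 3/320
  (W=2, Y=0, Z=2, X=2) weight 1/160
  (W=2, Y=0, Z=3, X=0) weight 3/320
  (W=2, Y=0, Z=3, X=2) weight 1/160
  (W=2, Y=0, Z=4, X=0) weight 3/320
  (W=2, Y=0, Z=4, X=2) weight 1/160
  (W=2, Y=1, Z=1, X=1) weight 1/128
  (W=2, Y=1, Z=1, X=3) weight 1/128
  … 54 more
Group by X:
  weight(X=0) = 207/1280
  weight(X=1) = 77/1280
  weight(X=2) = 153/1280
  weight(X=3) = 203/1280
Total weight = 207/1280 + 77/1280 + 153/1280 + 203/1280 = 1/2
P(X=0 | obs) = 207/1280 / 1/2 = 207/640
P(X=1 | obs) = 77/1280 / 1/2 = 77/640
P(X=2 | obs) = 153/1280 / 1/2 = 153/640
P(X=3 | obs) = 203/1280 / 1/2 = 203/640
argmax = 0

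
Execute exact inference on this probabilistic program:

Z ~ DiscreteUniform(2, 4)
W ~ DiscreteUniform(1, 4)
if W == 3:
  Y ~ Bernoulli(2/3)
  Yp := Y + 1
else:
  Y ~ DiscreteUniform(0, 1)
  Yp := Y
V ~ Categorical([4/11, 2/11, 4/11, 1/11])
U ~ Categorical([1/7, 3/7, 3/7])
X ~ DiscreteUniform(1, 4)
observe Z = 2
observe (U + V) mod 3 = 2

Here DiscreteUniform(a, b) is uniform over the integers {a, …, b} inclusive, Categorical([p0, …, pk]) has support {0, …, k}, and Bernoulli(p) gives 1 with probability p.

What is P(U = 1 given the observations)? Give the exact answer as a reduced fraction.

Enumerate traces; 128 have nonzero weight after conditioning:
  (Z=2, W=1, Y=0, V=0, U=2, X=1) weight 1/616
  (Z=2, W=1, Y=0, V=0, U=2, X=2) weight 1/616
  (Z=2, W=1, Y=0, V=0, U=2, X=3) weight 1/616
  (Z=2, W=1, Y=0, V=0, U=2, X=4) weight 1/616
  (Z=2, W=1, Y=0, V=1, U=1, X=1) weight 1/1232
  (Z=2, W=1, Y=0, V=1, U=1, X=2) weight 1/1232
  (Z=2, W=1, Y=0, V=1, U=1, X=3) weight 1/1232
  (Z=2, W=1, Y=0, V=1, U=1, X=4) weight 1/1232
  (Z=2, W=1, Y=0, V=2, U=0, X=1) weight 1/1848
  … 119 more
Group by U:
  weight(U=0) = 4/231
  weight(U=1) = 2/77
  weight(U=2) = 5/77
Total weight = 4/231 + 2/77 + 5/77 = 25/231
P(U=0 | obs) = 4/231 / 25/231 = 4/25
P(U=1 | obs) = 2/77 / 25/231 = 6/25
P(U=2 | obs) = 5/77 / 25/231 = 3/5

P(U = 1 | obs) = 6/25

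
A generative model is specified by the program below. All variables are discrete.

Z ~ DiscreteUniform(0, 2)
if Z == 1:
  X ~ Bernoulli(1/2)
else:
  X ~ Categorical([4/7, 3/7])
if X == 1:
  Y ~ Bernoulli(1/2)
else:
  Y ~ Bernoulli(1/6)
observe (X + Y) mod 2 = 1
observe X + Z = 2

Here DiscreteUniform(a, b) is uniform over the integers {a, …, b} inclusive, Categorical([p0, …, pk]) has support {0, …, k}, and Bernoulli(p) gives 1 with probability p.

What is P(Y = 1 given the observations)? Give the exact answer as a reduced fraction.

Enumerate traces; 2 have nonzero weight after conditioning:
  (Z=1, X=1, Y=0) weight 1/12
  (Z=2, X=0, Y=1) weight 2/63
Group by Y:
  weight(Y=0) = 1/12
  weight(Y=1) = 2/63
Total weight = 1/12 + 2/63 = 29/252
P(Y=0 | obs) = 1/12 / 29/252 = 21/29
P(Y=1 | obs) = 2/63 / 29/252 = 8/29

P(Y = 1 | obs) = 8/29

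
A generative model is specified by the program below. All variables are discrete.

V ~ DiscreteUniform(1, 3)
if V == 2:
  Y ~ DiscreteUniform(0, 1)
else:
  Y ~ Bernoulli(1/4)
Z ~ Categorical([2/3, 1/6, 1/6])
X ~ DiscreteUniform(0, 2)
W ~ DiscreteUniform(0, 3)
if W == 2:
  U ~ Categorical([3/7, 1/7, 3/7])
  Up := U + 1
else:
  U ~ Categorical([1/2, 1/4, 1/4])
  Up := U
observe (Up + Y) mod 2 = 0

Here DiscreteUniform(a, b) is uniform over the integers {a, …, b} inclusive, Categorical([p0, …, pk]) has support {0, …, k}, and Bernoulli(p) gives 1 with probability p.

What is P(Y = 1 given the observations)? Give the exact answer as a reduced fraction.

Enumerate traces; 324 have nonzero weight after conditioning:
  (V=1, Y=0, Z=0, X=0, W=0, U=0) weight 1/144
  (V=1, Y=0, Z=0, X=0, W=0, U=2) weight 1/288
  (V=1, Y=0, Z=0, X=0, W=1, U=0) weight 1/144
  (V=1, Y=0, Z=0, X=0, W=1, U=2) weight 1/288
  (V=1, Y=0, Z=0, X=0, W=2, U=1) weight 1/504
  (V=1, Y=0, Z=0, X=0, W=3, U=0) weight 1/144
  (V=1, Y=0, Z=0, X=0, W=3, U=2) weight 1/288
  (V=1, Y=0, Z=0, X=1, W=0, U=0) weight 1/144
  (V=1, Y=1, Z=0, X=0, W=0, U=1) weight 1/864
  … 315 more
Group by Y:
  weight(Y=0) = 67/168
  weight(Y=1) = 15/112
Total weight = 67/168 + 15/112 = 179/336
P(Y=0 | obs) = 67/168 / 179/336 = 134/179
P(Y=1 | obs) = 15/112 / 179/336 = 45/179

P(Y = 1 | obs) = 45/179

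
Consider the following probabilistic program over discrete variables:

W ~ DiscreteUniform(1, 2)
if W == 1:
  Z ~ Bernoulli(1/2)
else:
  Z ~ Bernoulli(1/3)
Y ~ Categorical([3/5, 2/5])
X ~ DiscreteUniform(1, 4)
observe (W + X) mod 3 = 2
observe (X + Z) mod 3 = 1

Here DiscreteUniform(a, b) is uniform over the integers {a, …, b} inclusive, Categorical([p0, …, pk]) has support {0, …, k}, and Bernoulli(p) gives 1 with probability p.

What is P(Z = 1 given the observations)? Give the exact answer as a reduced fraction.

Enumerate traces; 6 have nonzero weight after conditioning:
  (W=1, Z=0, Y=0, X=1) weight 3/80
  (W=1, Z=0, Y=0, X=4) weight 3/80
  (W=1, Z=0, Y=1, X=1) weight 1/40
  (W=1, Z=0, Y=1, X=4) weight 1/40
  (W=2, Z=1, Y=0, X=3) weight 1/40
  (W=2, Z=1, Y=1, X=3) weight 1/60
Group by Z:
  weight(Z=0) = 1/8
  weight(Z=1) = 1/24
Total weight = 1/8 + 1/24 = 1/6
P(Z=0 | obs) = 1/8 / 1/6 = 3/4
P(Z=1 | obs) = 1/24 / 1/6 = 1/4

P(Z = 1 | obs) = 1/4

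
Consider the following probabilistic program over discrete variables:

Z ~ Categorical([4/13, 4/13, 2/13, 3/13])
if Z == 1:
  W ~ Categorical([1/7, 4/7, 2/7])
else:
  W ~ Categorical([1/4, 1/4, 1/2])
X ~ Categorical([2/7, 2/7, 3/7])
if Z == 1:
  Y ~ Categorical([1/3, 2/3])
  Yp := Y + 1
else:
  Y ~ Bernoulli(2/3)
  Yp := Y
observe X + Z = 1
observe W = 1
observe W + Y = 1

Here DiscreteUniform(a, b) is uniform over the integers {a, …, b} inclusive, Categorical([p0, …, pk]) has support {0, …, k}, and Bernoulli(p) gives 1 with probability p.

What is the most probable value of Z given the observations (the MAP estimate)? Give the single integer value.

argmax_v P(Z = v | obs) = 1

Enumerate traces; 2 have nonzero weight after conditioning:
  (Z=0, W=1, X=1, Y=0) weight 2/273
  (Z=1, W=1, X=0, Y=0) weight 32/1911
Group by Z:
  weight(Z=0) = 2/273
  weight(Z=1) = 32/1911
Total weight = 2/273 + 32/1911 = 46/1911
P(Z=0 | obs) = 2/273 / 46/1911 = 7/23
P(Z=1 | obs) = 32/1911 / 46/1911 = 16/23
argmax = 1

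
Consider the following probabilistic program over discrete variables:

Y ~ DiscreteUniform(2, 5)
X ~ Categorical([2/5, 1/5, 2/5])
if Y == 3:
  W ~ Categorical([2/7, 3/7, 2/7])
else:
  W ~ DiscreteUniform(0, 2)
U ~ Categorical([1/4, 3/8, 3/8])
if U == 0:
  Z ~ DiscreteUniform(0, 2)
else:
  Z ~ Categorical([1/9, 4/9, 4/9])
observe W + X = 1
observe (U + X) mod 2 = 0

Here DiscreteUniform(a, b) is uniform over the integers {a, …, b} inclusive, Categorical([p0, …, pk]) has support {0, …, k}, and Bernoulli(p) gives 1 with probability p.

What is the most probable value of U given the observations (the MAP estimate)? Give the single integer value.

Enumerate traces; 36 have nonzero weight after conditioning:
  (Y=2, X=0, W=1, U=0, Z=0) weight 1/360
  (Y=2, X=0, W=1, U=0, Z=1) weight 1/360
  (Y=2, X=0, W=1, U=0, Z=2) weight 1/360
  (Y=2, X=0, W=1, U=2, Z=0) weight 1/720
  (Y=2, X=0, W=1, U=2, Z=1) weight 1/180
  (Y=2, X=0, W=1, U=2, Z=2) weight 1/180
  (Y=2, X=1, W=0, U=1, Z=0) weight 1/1440
  (Y=2, X=1, W=0, U=1, Z=1) weight 1/360
  … 28 more
Group by U:
  weight(U=0) = 1/28
  weight(U=1) = 27/1120
  weight(U=2) = 3/56
Total weight = 1/28 + 27/1120 + 3/56 = 127/1120
P(U=0 | obs) = 1/28 / 127/1120 = 40/127
P(U=1 | obs) = 27/1120 / 127/1120 = 27/127
P(U=2 | obs) = 3/56 / 127/1120 = 60/127
argmax = 2

argmax_v P(U = v | obs) = 2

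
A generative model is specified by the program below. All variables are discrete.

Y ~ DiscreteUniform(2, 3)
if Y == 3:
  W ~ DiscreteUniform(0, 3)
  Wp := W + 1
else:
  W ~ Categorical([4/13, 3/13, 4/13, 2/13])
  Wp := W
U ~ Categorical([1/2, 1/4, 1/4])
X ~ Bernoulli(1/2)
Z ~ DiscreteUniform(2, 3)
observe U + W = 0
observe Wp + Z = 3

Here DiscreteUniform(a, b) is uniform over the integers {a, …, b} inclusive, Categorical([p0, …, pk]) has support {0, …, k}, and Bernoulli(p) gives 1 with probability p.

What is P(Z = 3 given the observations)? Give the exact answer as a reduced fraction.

P(Z = 3 | obs) = 16/29

Enumerate traces; 4 have nonzero weight after conditioning:
  (Y=2, W=0, U=0, X=0, Z=3) weight 1/52
  (Y=2, W=0, U=0, X=1, Z=3) weight 1/52
  (Y=3, W=0, U=0, X=0, Z=2) weight 1/64
  (Y=3, W=0, U=0, X=1, Z=2) weight 1/64
Group by Z:
  weight(Z=2) = 1/32
  weight(Z=3) = 1/26
Total weight = 1/32 + 1/26 = 29/416
P(Z=2 | obs) = 1/32 / 29/416 = 13/29
P(Z=3 | obs) = 1/26 / 29/416 = 16/29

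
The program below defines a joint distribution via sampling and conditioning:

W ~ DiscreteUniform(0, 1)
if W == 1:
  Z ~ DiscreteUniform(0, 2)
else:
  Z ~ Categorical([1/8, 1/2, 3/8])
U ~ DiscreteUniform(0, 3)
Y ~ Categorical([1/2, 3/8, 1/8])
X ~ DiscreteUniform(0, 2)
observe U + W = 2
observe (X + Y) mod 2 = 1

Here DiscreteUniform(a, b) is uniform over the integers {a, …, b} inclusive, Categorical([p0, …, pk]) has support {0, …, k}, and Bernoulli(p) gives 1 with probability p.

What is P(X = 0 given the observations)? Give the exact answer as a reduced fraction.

Enumerate traces; 24 have nonzero weight after conditioning:
  (W=0, Z=0, U=2, Y=0, X=1) weight 1/384
  (W=0, Z=0, U=2, Y=1, X=0) weight 1/512
  (W=0, Z=0, U=2, Y=1, X=2) weight 1/512
  (W=0, Z=0, U=2, Y=2, X=1) weight 1/1536
  (W=0, Z=1, U=2, Y=0, X=1) weight 1/96
  (W=0, Z=1, U=2, Y=1, X=0) weight 1/128
  (W=0, Z=1, U=2, Y=1, X=2) weight 1/128
  (W=0, Z=1, U=2, Y=2, X=1) weight 1/384
  … 16 more
Group by X:
  weight(X=0) = 1/32
  weight(X=1) = 5/96
  weight(X=2) = 1/32
Total weight = 1/32 + 5/96 + 1/32 = 11/96
P(X=0 | obs) = 1/32 / 11/96 = 3/11
P(X=1 | obs) = 5/96 / 11/96 = 5/11
P(X=2 | obs) = 1/32 / 11/96 = 3/11

P(X = 0 | obs) = 3/11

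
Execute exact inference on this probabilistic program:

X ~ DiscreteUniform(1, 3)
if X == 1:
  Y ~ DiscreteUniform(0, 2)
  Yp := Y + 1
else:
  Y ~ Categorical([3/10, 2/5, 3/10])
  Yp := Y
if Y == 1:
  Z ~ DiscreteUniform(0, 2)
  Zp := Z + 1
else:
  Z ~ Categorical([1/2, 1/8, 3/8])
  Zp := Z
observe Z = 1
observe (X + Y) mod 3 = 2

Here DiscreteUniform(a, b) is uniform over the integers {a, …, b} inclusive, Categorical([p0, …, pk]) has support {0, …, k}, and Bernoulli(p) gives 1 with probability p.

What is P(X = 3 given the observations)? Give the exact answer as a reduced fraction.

Enumerate traces; 3 have nonzero weight after conditioning:
  (X=1, Y=1, Z=1) weight 1/27
  (X=2, Y=0, Z=1) weight 1/80
  (X=3, Y=2, Z=1) weight 1/80
Group by X:
  weight(X=1) = 1/27
  weight(X=2) = 1/80
  weight(X=3) = 1/80
Total weight = 1/27 + 1/80 + 1/80 = 67/1080
P(X=1 | obs) = 1/27 / 67/1080 = 40/67
P(X=2 | obs) = 1/80 / 67/1080 = 27/134
P(X=3 | obs) = 1/80 / 67/1080 = 27/134

P(X = 3 | obs) = 27/134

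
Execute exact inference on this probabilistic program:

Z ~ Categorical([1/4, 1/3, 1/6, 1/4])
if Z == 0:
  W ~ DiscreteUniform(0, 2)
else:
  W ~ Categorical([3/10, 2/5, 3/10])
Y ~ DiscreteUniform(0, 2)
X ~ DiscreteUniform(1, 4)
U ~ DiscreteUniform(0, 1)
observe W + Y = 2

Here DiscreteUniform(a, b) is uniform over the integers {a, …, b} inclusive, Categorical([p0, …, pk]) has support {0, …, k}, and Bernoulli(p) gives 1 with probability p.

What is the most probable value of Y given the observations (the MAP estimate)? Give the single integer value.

Enumerate traces; 96 have nonzero weight after conditioning:
  (Z=0, W=0, Y=2, X=1, U=0) weight 1/288
  (Z=0, W=0, Y=2, X=1, U=1) weight 1/288
  (Z=0, W=0, Y=2, X=2, U=0) weight 1/288
  (Z=0, W=0, Y=2, X=2, U=1) weight 1/288
  (Z=0, W=0, Y=2, X=3, U=0) weight 1/288
  (Z=0, W=0, Y=2, X=3, U=1) weight 1/288
  (Z=0, W=0, Y=2, X=4, U=0) weight 1/288
  (Z=0, W=0, Y=2, X=4, U=1) weight 1/288
  (Z=0, W=1, Y=1, X=1, U=0) weight 1/288
  (Z=0, W=2, Y=0, X=1, U=0) weight 1/288
  … 86 more
Group by Y:
  weight(Y=0) = 37/360
  weight(Y=1) = 23/180
  weight(Y=2) = 37/360
Total weight = 37/360 + 23/180 + 37/360 = 1/3
P(Y=0 | obs) = 37/360 / 1/3 = 37/120
P(Y=1 | obs) = 23/180 / 1/3 = 23/60
P(Y=2 | obs) = 37/360 / 1/3 = 37/120
argmax = 1

argmax_v P(Y = v | obs) = 1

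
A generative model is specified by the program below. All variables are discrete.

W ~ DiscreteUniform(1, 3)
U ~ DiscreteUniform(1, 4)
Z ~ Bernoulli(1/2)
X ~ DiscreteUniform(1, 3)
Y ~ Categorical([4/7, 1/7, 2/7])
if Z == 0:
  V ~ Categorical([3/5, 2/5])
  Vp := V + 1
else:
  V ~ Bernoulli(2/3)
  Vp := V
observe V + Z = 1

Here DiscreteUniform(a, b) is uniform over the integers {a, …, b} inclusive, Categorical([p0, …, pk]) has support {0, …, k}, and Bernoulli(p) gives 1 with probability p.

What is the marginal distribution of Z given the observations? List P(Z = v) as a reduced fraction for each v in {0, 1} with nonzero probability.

Enumerate traces; 216 have nonzero weight after conditioning:
  (W=1, U=1, Z=0, X=1, Y=0, V=1) weight 1/315
  (W=1, U=1, Z=0, X=1, Y=1, V=1) weight 1/1260
  (W=1, U=1, Z=0, X=1, Y=2, V=1) weight 1/630
  (W=1, U=1, Z=0, X=2, Y=0, V=1) weight 1/315
  (W=1, U=1, Z=0, X=2, Y=1, V=1) weight 1/1260
  (W=1, U=1, Z=0, X=2, Y=2, V=1) weight 1/630
  (W=1, U=1, Z=0, X=3, Y=0, V=1) weight 1/315
  (W=1, U=1, Z=0, X=3, Y=1, V=1) weight 1/1260
  (W=1, U=1, Z=1, X=1, Y=0, V=0) weight 1/378
  … 207 more
Group by Z:
  weight(Z=0) = 1/5
  weight(Z=1) = 1/6
Total weight = 1/5 + 1/6 = 11/30
P(Z=0 | obs) = 1/5 / 11/30 = 6/11
P(Z=1 | obs) = 1/6 / 11/30 = 5/11

P(Z=0) = 6/11, P(Z=1) = 5/11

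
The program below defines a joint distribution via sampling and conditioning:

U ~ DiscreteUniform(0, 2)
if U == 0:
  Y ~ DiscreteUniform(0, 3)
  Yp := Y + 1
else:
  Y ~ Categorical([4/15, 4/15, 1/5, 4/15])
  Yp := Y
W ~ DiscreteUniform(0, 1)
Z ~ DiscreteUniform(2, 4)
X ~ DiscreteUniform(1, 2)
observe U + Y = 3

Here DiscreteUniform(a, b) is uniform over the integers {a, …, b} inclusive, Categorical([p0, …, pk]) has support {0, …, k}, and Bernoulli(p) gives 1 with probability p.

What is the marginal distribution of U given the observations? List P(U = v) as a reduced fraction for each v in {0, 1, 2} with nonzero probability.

P(U=0) = 15/43, P(U=1) = 12/43, P(U=2) = 16/43

Enumerate traces; 36 have nonzero weight after conditioning:
  (U=0, Y=3, W=0, Z=2, X=1) weight 1/144
  (U=0, Y=3, W=0, Z=2, X=2) weight 1/144
  (U=0, Y=3, W=0, Z=3, X=1) weight 1/144
  (U=0, Y=3, W=0, Z=3, X=2) weight 1/144
  (U=0, Y=3, W=0, Z=4, X=1) weight 1/144
  (U=0, Y=3, W=0, Z=4, X=2) weight 1/144
  (U=0, Y=3, W=1, Z=2, X=1) weight 1/144
  (U=0, Y=3, W=1, Z=2, X=2) weight 1/144
  (U=1, Y=2, W=0, Z=2, X=1) weight 1/180
  (U=2, Y=1, W=0, Z=2, X=1) weight 1/135
  … 26 more
Group by U:
  weight(U=0) = 1/12
  weight(U=1) = 1/15
  weight(U=2) = 4/45
Total weight = 1/12 + 1/15 + 4/45 = 43/180
P(U=0 | obs) = 1/12 / 43/180 = 15/43
P(U=1 | obs) = 1/15 / 43/180 = 12/43
P(U=2 | obs) = 4/45 / 43/180 = 16/43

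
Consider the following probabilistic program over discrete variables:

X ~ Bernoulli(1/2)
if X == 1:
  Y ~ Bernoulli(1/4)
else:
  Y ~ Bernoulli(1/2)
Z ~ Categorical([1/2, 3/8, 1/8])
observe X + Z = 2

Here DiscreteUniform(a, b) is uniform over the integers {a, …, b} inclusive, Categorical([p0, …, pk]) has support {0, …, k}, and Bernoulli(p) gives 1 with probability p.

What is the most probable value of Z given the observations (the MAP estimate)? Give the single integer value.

Enumerate traces; 4 have nonzero weight after conditioning:
  (X=0, Y=0, Z=2) weight 1/32
  (X=0, Y=1, Z=2) weight 1/32
  (X=1, Y=0, Z=1) weight 9/64
  (X=1, Y=1, Z=1) weight 3/64
Group by Z:
  weight(Z=1) = 3/16
  weight(Z=2) = 1/16
Total weight = 3/16 + 1/16 = 1/4
P(Z=1 | obs) = 3/16 / 1/4 = 3/4
P(Z=2 | obs) = 1/16 / 1/4 = 1/4
argmax = 1

argmax_v P(Z = v | obs) = 1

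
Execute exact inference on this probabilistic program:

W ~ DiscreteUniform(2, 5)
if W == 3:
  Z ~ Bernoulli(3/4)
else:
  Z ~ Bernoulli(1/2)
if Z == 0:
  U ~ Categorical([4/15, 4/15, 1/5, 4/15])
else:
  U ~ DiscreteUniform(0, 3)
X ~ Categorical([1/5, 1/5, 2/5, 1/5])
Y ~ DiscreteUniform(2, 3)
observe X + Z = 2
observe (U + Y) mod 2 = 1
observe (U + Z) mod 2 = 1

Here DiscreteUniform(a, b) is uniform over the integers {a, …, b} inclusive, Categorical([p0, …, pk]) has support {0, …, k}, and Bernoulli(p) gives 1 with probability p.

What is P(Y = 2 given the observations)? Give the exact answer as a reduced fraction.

P(Y = 2 | obs) = 224/359

Enumerate traces; 16 have nonzero weight after conditioning:
  (W=2, Z=0, U=1, X=2, Y=2) weight 1/150
  (W=2, Z=0, U=3, X=2, Y=2) weight 1/150
  (W=2, Z=1, U=0, X=1, Y=3) weight 1/320
  (W=2, Z=1, U=2, X=1, Y=3) weight 1/320
  (W=3, Z=0, U=1, X=2, Y=2) weight 1/300
  (W=3, Z=0, U=3, X=2, Y=2) weight 1/300
  (W=3, Z=1, U=0, X=1, Y=3) weight 3/640
  (W=3, Z=1, U=2, X=1, Y=3) weight 3/640
  … 8 more
Group by Y:
  weight(Y=2) = 7/150
  weight(Y=3) = 9/320
Total weight = 7/150 + 9/320 = 359/4800
P(Y=2 | obs) = 7/150 / 359/4800 = 224/359
P(Y=3 | obs) = 9/320 / 359/4800 = 135/359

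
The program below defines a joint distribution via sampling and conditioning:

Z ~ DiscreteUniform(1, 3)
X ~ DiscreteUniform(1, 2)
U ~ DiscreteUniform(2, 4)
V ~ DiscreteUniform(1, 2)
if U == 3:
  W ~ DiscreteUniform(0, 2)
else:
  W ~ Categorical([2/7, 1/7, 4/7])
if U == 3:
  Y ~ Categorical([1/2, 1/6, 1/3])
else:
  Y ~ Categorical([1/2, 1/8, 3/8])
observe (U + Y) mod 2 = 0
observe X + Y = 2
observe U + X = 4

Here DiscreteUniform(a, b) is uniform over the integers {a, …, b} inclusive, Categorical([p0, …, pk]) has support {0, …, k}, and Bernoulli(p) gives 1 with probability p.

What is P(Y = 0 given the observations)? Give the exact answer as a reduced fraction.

Enumerate traces; 36 have nonzero weight after conditioning:
  (Z=1, X=1, U=3, V=1, W=0, Y=1) weight 1/648
  (Z=1, X=1, U=3, V=1, W=1, Y=1) weight 1/648
  (Z=1, X=1, U=3, V=1, W=2, Y=1) weight 1/648
  (Z=1, X=1, U=3, V=2, W=0, Y=1) weight 1/648
  (Z=1, X=1, U=3, V=2, W=1, Y=1) weight 1/648
  (Z=1, X=1, U=3, V=2, W=2, Y=1) weight 1/648
  (Z=1, X=2, U=2, V=1, W=0, Y=0) weight 1/252
  (Z=1, X=2, U=2, V=1, W=1, Y=0) weight 1/504
  … 28 more
Group by Y:
  weight(Y=0) = 1/12
  weight(Y=1) = 1/36
Total weight = 1/12 + 1/36 = 1/9
P(Y=0 | obs) = 1/12 / 1/9 = 3/4
P(Y=1 | obs) = 1/36 / 1/9 = 1/4

P(Y = 0 | obs) = 3/4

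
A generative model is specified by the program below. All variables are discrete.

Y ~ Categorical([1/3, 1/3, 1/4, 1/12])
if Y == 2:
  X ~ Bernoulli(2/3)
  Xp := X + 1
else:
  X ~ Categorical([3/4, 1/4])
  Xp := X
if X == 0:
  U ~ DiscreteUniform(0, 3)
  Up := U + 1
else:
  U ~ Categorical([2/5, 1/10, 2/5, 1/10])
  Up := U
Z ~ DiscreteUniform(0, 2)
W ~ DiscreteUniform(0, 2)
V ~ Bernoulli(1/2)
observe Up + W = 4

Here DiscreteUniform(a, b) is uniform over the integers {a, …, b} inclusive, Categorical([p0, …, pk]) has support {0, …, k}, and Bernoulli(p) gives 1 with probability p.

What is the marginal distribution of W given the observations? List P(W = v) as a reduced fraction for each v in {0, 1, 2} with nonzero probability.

Enumerate traces; 120 have nonzero weight after conditioning:
  (Y=0, X=0, U=1, Z=0, W=2, V=0) weight 1/288
  (Y=0, X=0, U=1, Z=0, W=2, V=1) weight 1/288
  (Y=0, X=0, U=1, Z=1, W=2, V=0) weight 1/288
  (Y=0, X=0, U=1, Z=1, W=2, V=1) weight 1/288
  (Y=0, X=0, U=1, Z=2, W=2, V=0) weight 1/288
  (Y=0, X=0, U=1, Z=2, W=2, V=1) weight 1/288
  (Y=0, X=0, U=2, Z=0, W=1, V=0) weight 1/288
  (Y=0, X=0, U=2, Z=0, W=1, V=1) weight 1/288
  (Y=0, X=0, U=3, Z=0, W=0, V=0) weight 1/288
  … 111 more
Group by W:
  weight(W=0) = 31/576
  weight(W=1) = 21/320
  weight(W=2) = 97/960
Total weight = 31/576 + 21/320 + 97/960 = 127/576
P(W=0 | obs) = 31/576 / 127/576 = 31/127
P(W=1 | obs) = 21/320 / 127/576 = 189/635
P(W=2 | obs) = 97/960 / 127/576 = 291/635

P(W=0) = 31/127, P(W=1) = 189/635, P(W=2) = 291/635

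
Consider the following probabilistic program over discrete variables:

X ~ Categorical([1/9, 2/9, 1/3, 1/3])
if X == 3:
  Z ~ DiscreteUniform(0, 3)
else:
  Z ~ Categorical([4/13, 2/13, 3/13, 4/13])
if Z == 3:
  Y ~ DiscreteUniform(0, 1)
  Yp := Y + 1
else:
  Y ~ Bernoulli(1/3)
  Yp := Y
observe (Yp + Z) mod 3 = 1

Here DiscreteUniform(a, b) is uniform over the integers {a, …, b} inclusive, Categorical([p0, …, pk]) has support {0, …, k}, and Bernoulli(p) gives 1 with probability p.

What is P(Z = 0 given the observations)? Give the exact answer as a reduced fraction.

Enumerate traces; 12 have nonzero weight after conditioning:
  (X=0, Z=0, Y=1) weight 4/351
  (X=0, Z=1, Y=0) weight 4/351
  (X=0, Z=3, Y=0) weight 2/117
  (X=1, Z=0, Y=1) weight 8/351
  (X=1, Z=1, Y=0) weight 8/351
  (X=1, Z=3, Y=0) weight 4/117
  (X=2, Z=0, Y=1) weight 4/117
  (X=2, Z=1, Y=0) weight 4/117
  … 4 more
Group by Z:
  weight(Z=0) = 5/52
  weight(Z=1) = 29/234
  weight(Z=3) = 15/104
Total weight = 5/52 + 29/234 + 15/104 = 341/936
P(Z=0 | obs) = 5/52 / 341/936 = 90/341
P(Z=1 | obs) = 29/234 / 341/936 = 116/341
P(Z=3 | obs) = 15/104 / 341/936 = 135/341

P(Z = 0 | obs) = 90/341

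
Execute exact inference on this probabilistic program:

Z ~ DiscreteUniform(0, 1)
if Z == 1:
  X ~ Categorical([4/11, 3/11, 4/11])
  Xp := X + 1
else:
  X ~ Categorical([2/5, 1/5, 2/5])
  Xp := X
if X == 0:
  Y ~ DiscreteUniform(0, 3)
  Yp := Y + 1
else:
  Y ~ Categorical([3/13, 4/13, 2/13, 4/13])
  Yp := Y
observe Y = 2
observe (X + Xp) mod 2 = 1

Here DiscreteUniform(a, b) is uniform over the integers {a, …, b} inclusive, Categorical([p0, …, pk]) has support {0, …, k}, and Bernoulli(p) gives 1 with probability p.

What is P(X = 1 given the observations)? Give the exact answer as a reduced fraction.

P(X = 1 | obs) = 2/9

Enumerate traces; 3 have nonzero weight after conditioning:
  (Z=1, X=0, Y=2) weight 1/22
  (Z=1, X=1, Y=2) weight 3/143
  (Z=1, X=2, Y=2) weight 4/143
Group by X:
  weight(X=0) = 1/22
  weight(X=1) = 3/143
  weight(X=2) = 4/143
Total weight = 1/22 + 3/143 + 4/143 = 27/286
P(X=0 | obs) = 1/22 / 27/286 = 13/27
P(X=1 | obs) = 3/143 / 27/286 = 2/9
P(X=2 | obs) = 4/143 / 27/286 = 8/27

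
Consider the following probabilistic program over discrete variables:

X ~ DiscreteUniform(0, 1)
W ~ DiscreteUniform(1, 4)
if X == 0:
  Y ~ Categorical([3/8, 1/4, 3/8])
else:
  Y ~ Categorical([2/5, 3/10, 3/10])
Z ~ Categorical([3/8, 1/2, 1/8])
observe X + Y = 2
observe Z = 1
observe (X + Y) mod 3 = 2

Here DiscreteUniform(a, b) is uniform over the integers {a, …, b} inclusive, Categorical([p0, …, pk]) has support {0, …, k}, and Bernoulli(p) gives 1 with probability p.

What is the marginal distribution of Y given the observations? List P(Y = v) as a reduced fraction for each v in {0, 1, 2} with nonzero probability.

Enumerate traces; 8 have nonzero weight after conditioning:
  (X=0, W=1, Y=2, Z=1) weight 3/128
  (X=0, W=2, Y=2, Z=1) weight 3/128
  (X=0, W=3, Y=2, Z=1) weight 3/128
  (X=0, W=4, Y=2, Z=1) weight 3/128
  (X=1, W=1, Y=1, Z=1) weight 3/160
  (X=1, W=2, Y=1, Z=1) weight 3/160
  (X=1, W=3, Y=1, Z=1) weight 3/160
  (X=1, W=4, Y=1, Z=1) weight 3/160
Group by Y:
  weight(Y=1) = 3/40
  weight(Y=2) = 3/32
Total weight = 3/40 + 3/32 = 27/160
P(Y=1 | obs) = 3/40 / 27/160 = 4/9
P(Y=2 | obs) = 3/32 / 27/160 = 5/9

P(Y=1) = 4/9, P(Y=2) = 5/9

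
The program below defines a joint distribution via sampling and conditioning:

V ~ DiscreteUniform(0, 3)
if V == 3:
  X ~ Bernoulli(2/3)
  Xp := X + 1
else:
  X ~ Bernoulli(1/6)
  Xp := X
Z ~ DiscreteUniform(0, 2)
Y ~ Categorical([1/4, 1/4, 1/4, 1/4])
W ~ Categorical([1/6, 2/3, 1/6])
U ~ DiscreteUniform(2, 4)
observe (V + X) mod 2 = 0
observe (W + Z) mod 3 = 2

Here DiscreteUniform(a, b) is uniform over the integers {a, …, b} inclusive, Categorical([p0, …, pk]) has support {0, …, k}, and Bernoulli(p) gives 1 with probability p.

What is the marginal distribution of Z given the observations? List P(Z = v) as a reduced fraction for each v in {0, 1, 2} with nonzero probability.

P(Z=0) = 1/6, P(Z=1) = 2/3, P(Z=2) = 1/6

Enumerate traces; 144 have nonzero weight after conditioning:
  (V=0, X=0, Z=0, Y=0, W=2, U=2) weight 5/5184
  (V=0, X=0, Z=0, Y=0, W=2, U=3) weight 5/5184
  (V=0, X=0, Z=0, Y=0, W=2, U=4) weight 5/5184
  (V=0, X=0, Z=0, Y=1, W=2, U=2) weight 5/5184
  (V=0, X=0, Z=0, Y=1, W=2, U=3) weight 5/5184
  (V=0, X=0, Z=0, Y=1, W=2, U=4) weight 5/5184
  (V=0, X=0, Z=0, Y=2, W=2, U=2) weight 5/5184
  (V=0, X=0, Z=0, Y=2, W=2, U=3) weight 5/5184
  (V=0, X=0, Z=1, Y=0, W=1, U=2) weight 5/1296
  (V=0, X=0, Z=2, Y=0, W=0, U=2) weight 5/5184
  … 134 more
Group by Z:
  weight(Z=0) = 5/144
  weight(Z=1) = 5/36
  weight(Z=2) = 5/144
Total weight = 5/144 + 5/36 + 5/144 = 5/24
P(Z=0 | obs) = 5/144 / 5/24 = 1/6
P(Z=1 | obs) = 5/36 / 5/24 = 2/3
P(Z=2 | obs) = 5/144 / 5/24 = 1/6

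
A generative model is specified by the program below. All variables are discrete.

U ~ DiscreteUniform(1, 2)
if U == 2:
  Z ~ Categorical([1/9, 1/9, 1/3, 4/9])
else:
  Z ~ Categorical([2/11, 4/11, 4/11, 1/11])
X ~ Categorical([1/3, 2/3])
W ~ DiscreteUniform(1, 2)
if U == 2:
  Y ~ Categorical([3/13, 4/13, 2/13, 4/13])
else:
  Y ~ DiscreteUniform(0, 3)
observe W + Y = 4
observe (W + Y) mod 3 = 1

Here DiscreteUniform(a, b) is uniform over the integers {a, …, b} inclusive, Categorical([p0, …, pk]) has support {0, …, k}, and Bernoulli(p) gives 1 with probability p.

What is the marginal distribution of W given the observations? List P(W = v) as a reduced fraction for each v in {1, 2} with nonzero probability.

P(W=1) = 29/50, P(W=2) = 21/50

Enumerate traces; 32 have nonzero weight after conditioning:
  (U=1, Z=0, X=0, W=1, Y=3) weight 1/264
  (U=1, Z=0, X=0, W=2, Y=2) weight 1/264
  (U=1, Z=0, X=1, W=1, Y=3) weight 1/132
  (U=1, Z=0, X=1, W=2, Y=2) weight 1/132
  (U=1, Z=1, X=0, W=1, Y=3) weight 1/132
  (U=1, Z=1, X=0, W=2, Y=2) weight 1/132
  (U=1, Z=1, X=1, W=1, Y=3) weight 1/66
  (U=1, Z=1, X=1, W=2, Y=2) weight 1/66
  … 24 more
Group by W:
  weight(W=1) = 29/208
  weight(W=2) = 21/208
Total weight = 29/208 + 21/208 = 25/104
P(W=1 | obs) = 29/208 / 25/104 = 29/50
P(W=2 | obs) = 21/208 / 25/104 = 21/50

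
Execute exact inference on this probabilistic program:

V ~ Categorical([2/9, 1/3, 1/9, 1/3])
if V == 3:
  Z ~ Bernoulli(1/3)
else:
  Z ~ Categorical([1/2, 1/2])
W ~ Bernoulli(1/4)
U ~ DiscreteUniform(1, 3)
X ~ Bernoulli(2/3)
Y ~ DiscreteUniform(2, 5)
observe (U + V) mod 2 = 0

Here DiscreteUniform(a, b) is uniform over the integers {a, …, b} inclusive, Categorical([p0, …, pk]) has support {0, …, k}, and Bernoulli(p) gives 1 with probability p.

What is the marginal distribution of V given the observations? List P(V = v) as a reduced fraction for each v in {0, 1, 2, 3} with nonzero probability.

Enumerate traces; 192 have nonzero weight after conditioning:
  (V=0, Z=0, W=0, U=2, X=0, Y=2) weight 1/432
  (V=0, Z=0, W=0, U=2, X=0, Y=3) weight 1/432
  (V=0, Z=0, W=0, U=2, X=0, Y=4) weight 1/432
  (V=0, Z=0, W=0, U=2, X=0, Y=5) weight 1/432
  (V=0, Z=0, W=0, U=2, X=1, Y=2) weight 1/216
  (V=0, Z=0, W=0, U=2, X=1, Y=3) weight 1/216
  (V=0, Z=0, W=0, U=2, X=1, Y=4) weight 1/216
  (V=0, Z=0, W=0, U=2, X=1, Y=5) weight 1/216
  (V=1, Z=0, W=0, U=1, X=0, Y=2) weight 1/288
  (V=2, Z=0, W=0, U=2, X=0, Y=2) weight 1/864
  … 182 more
Group by V:
  weight(V=0) = 2/27
  weight(V=1) = 2/9
  weight(V=2) = 1/27
  weight(V=3) = 2/9
Total weight = 2/27 + 2/9 + 1/27 + 2/9 = 5/9
P(V=0 | obs) = 2/27 / 5/9 = 2/15
P(V=1 | obs) = 2/9 / 5/9 = 2/5
P(V=2 | obs) = 1/27 / 5/9 = 1/15
P(V=3 | obs) = 2/9 / 5/9 = 2/5

P(V=0) = 2/15, P(V=1) = 2/5, P(V=2) = 1/15, P(V=3) = 2/5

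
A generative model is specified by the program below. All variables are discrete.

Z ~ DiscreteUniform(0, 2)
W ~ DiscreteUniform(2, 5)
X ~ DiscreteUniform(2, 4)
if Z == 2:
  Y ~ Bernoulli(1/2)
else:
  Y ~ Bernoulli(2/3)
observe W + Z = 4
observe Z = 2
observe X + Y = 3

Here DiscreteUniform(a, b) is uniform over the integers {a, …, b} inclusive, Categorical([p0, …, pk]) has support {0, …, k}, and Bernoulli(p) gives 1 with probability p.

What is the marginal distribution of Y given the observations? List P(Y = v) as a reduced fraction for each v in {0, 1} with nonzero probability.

Enumerate traces; 2 have nonzero weight after conditioning:
  (Z=2, W=2, X=2, Y=1) weight 1/72
  (Z=2, W=2, X=3, Y=0) weight 1/72
Group by Y:
  weight(Y=0) = 1/72
  weight(Y=1) = 1/72
Total weight = 1/72 + 1/72 = 1/36
P(Y=0 | obs) = 1/72 / 1/36 = 1/2
P(Y=1 | obs) = 1/72 / 1/36 = 1/2

P(Y=0) = 1/2, P(Y=1) = 1/2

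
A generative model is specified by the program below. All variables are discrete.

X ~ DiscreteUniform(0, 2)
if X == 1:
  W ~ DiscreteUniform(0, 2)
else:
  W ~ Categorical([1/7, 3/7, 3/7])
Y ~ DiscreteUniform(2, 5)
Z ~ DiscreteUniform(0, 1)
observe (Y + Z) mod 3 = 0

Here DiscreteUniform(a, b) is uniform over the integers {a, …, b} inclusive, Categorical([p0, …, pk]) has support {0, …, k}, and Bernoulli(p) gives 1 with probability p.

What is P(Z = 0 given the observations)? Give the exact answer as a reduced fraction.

Enumerate traces; 27 have nonzero weight after conditioning:
  (X=0, W=0, Y=2, Z=1) weight 1/168
  (X=0, W=0, Y=3, Z=0) weight 1/168
  (X=0, W=0, Y=5, Z=1) weight 1/168
  (X=0, W=1, Y=2, Z=1) weight 1/56
  (X=0, W=1, Y=3, Z=0) weight 1/56
  (X=0, W=1, Y=5, Z=1) weight 1/56
  (X=0, W=2, Y=2, Z=1) weight 1/56
  (X=0, W=2, Y=3, Z=0) weight 1/56
  … 19 more
Group by Z:
  weight(Z=0) = 1/8
  weight(Z=1) = 1/4
Total weight = 1/8 + 1/4 = 3/8
P(Z=0 | obs) = 1/8 / 3/8 = 1/3
P(Z=1 | obs) = 1/4 / 3/8 = 2/3

P(Z = 0 | obs) = 1/3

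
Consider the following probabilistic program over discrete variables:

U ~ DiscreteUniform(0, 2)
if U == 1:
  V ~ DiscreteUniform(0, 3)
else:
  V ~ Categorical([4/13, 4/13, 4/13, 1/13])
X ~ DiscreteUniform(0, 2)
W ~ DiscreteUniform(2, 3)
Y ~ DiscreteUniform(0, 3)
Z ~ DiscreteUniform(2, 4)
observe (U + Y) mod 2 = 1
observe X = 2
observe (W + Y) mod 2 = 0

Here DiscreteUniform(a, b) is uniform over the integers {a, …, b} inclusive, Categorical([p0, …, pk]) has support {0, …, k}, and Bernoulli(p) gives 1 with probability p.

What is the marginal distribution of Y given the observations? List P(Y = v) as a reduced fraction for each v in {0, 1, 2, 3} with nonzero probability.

Enumerate traces; 72 have nonzero weight after conditioning:
  (U=0, V=0, X=2, W=3, Y=1, Z=2) weight 1/702
  (U=0, V=0, X=2, W=3, Y=1, Z=3) weight 1/702
  (U=0, V=0, X=2, W=3, Y=1, Z=4) weight 1/702
  (U=0, V=0, X=2, W=3, Y=3, Z=2) weight 1/702
  (U=0, V=0, X=2, W=3, Y=3, Z=3) weight 1/702
  (U=0, V=0, X=2, W=3, Y=3, Z=4) weight 1/702
  (U=0, V=1, X=2, W=3, Y=1, Z=2) weight 1/702
  (U=0, V=1, X=2, W=3, Y=1, Z=3) weight 1/702
  (U=1, V=0, X=2, W=2, Y=0, Z=2) weight 1/864
  (U=1, V=0, X=2, W=2, Y=2, Z=2) weight 1/864
  … 62 more
Group by Y:
  weight(Y=0) = 1/72
  weight(Y=1) = 1/36
  weight(Y=2) = 1/72
  weight(Y=3) = 1/36
Total weight = 1/72 + 1/36 + 1/72 + 1/36 = 1/12
P(Y=0 | obs) = 1/72 / 1/12 = 1/6
P(Y=1 | obs) = 1/36 / 1/12 = 1/3
P(Y=2 | obs) = 1/72 / 1/12 = 1/6
P(Y=3 | obs) = 1/36 / 1/12 = 1/3

P(Y=0) = 1/6, P(Y=1) = 1/3, P(Y=2) = 1/6, P(Y=3) = 1/3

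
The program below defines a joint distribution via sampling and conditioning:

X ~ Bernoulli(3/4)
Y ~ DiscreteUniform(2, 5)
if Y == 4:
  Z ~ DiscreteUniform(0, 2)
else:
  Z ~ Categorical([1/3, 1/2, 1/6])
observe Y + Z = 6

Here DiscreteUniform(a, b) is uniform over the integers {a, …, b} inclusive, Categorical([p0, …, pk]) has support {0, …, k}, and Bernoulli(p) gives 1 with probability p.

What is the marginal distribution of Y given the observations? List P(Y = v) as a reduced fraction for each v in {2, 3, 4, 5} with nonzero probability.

P(Y=4) = 2/5, P(Y=5) = 3/5

Enumerate traces; 4 have nonzero weight after conditioning:
  (X=0, Y=4, Z=2) weight 1/48
  (X=0, Y=5, Z=1) weight 1/32
  (X=1, Y=4, Z=2) weight 1/16
  (X=1, Y=5, Z=1) weight 3/32
Group by Y:
  weight(Y=4) = 1/12
  weight(Y=5) = 1/8
Total weight = 1/12 + 1/8 = 5/24
P(Y=4 | obs) = 1/12 / 5/24 = 2/5
P(Y=5 | obs) = 1/8 / 5/24 = 3/5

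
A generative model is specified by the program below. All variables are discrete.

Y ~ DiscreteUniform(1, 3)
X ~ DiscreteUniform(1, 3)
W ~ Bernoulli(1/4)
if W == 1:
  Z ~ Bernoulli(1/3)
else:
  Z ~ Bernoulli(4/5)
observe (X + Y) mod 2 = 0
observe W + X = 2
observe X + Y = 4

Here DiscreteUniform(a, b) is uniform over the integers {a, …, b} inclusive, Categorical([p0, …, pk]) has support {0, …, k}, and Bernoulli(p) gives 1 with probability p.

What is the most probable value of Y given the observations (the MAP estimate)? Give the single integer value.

argmax_v P(Y = v | obs) = 2

Enumerate traces; 4 have nonzero weight after conditioning:
  (Y=2, X=2, W=0, Z=0) weight 1/60
  (Y=2, X=2, W=0, Z=1) weight 1/15
  (Y=3, X=1, W=1, Z=0) weight 1/54
  (Y=3, X=1, W=1, Z=1) weight 1/108
Group by Y:
  weight(Y=2) = 1/12
  weight(Y=3) = 1/36
Total weight = 1/12 + 1/36 = 1/9
P(Y=2 | obs) = 1/12 / 1/9 = 3/4
P(Y=3 | obs) = 1/36 / 1/9 = 1/4
argmax = 2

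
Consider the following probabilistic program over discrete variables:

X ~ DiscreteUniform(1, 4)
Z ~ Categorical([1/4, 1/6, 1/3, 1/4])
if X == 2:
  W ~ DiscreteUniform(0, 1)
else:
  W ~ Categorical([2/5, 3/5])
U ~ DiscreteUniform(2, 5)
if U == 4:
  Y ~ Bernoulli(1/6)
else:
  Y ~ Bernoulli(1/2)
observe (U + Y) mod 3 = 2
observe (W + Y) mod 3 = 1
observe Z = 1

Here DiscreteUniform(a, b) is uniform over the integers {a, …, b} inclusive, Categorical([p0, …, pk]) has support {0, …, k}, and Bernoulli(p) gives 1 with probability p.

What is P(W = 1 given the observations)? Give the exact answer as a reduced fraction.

P(W = 1 | obs) = 138/155

Enumerate traces; 12 have nonzero weight after conditioning:
  (X=1, Z=1, W=0, U=4, Y=1) weight 1/1440
  (X=1, Z=1, W=1, U=2, Y=0) weight 1/320
  (X=1, Z=1, W=1, U=5, Y=0) weight 1/320
  (X=2, Z=1, W=0, U=4, Y=1) weight 1/1152
  (X=2, Z=1, W=1, U=2, Y=0) weight 1/384
  (X=2, Z=1, W=1, U=5, Y=0) weight 1/384
  (X=3, Z=1, W=0, U=4, Y=1) weight 1/1440
  (X=3, Z=1, W=1, U=2, Y=0) weight 1/320
  … 4 more
Group by W:
  weight(W=0) = 17/5760
  weight(W=1) = 23/960
Total weight = 17/5760 + 23/960 = 31/1152
P(W=0 | obs) = 17/5760 / 31/1152 = 17/155
P(W=1 | obs) = 23/960 / 31/1152 = 138/155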